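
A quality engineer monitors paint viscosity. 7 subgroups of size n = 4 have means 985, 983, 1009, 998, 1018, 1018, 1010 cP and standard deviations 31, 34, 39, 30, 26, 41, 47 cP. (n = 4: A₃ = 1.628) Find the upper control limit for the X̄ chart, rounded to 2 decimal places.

X̄̄ = (985 + 983 + 1009 + 998 + 1018 + 1018 + 1010) / 7 = 1003.0000
s̄ = (31 + 34 + 39 + 30 + 26 + 41 + 47) / 7 = 35.4286
UCL = X̄̄ + A₃·s̄ = 1003.0000 + 1.628 × 35.4286 = 1060.6777

1060.68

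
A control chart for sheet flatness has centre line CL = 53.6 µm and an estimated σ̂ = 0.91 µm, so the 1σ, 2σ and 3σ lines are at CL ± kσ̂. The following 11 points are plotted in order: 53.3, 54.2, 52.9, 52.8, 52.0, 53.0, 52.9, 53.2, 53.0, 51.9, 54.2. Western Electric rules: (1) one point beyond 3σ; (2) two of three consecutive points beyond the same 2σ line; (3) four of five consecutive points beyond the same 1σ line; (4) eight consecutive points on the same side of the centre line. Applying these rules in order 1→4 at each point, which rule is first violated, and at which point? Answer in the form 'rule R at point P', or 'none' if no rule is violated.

rule 4 at point 10

Zone of each point (C = within 1σ̂, B = 1σ̂–2σ̂, A = 2σ̂–3σ̂, * = beyond 3σ̂; sign = side of CL): 1:-C, 2:+C, 3:-C, 4:-C, 5:-B, 6:-C, 7:-C, 8:-C, 9:-C, 10:-B, 11:+C
Rule 4 (eight consecutive points on the same side of the centre line) is satisfied at point 10.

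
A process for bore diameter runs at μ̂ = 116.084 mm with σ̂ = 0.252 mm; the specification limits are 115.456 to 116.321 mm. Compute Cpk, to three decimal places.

Cpu = (USL − μ̂) / (3σ̂) = (116.321 − 116.084) / (3 × 0.252) = 0.3135; Cpl = (μ̂ − LSL) / (3σ̂) = (116.084 − 115.456) / (3 × 0.252) = 0.8307; Cpk = min(Cpu, Cpl) = 0.3135

0.313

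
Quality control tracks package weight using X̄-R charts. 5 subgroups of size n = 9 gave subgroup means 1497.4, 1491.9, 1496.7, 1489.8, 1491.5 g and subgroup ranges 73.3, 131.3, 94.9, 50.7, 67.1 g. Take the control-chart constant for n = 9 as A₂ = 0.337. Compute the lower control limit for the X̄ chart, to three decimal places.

1465.334

X̄̄ = (1497.4 + 1491.9 + 1496.7 + 1489.8 + 1491.5) / 5 = 7467.3000 / 5 = 1493.4600
R̄ = (73.3 + 131.3 + 94.9 + 50.7 + 67.1) / 5 = 417.3000 / 5 = 83.4600
LCL = X̄̄ − A₂·R̄ = 1493.4600 − 0.337 × 83.4600 = 1465.3340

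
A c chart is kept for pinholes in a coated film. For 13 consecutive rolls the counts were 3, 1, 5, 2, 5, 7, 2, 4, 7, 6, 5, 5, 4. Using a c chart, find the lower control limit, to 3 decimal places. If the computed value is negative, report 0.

c̄ = (3 + 1 + 5 + 2 + 5 + 7 + 2 + 4 + 7 + 6 + 5 + 5 + 4) / 13 = 56 / 13 = 4.3077
LCL = c̄ − 3√c̄ = 4.3077 − 3 × 2.0755 = -1.9188 → 0 (cannot be negative)

0.000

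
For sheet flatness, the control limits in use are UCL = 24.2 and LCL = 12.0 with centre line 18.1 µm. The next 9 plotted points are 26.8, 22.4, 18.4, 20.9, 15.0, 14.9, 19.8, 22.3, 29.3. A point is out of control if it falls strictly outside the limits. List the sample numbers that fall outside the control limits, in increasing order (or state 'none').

Compare each point to [12.0, 24.2]: sample 1 = 26.8 > UCL; sample 9 = 29.3 > UCL.

1, 9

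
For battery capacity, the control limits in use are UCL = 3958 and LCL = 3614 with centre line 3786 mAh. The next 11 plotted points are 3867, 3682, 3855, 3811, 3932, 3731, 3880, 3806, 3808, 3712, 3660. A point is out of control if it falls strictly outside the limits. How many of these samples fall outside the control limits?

All 11 points lie within [3614, 3958].

0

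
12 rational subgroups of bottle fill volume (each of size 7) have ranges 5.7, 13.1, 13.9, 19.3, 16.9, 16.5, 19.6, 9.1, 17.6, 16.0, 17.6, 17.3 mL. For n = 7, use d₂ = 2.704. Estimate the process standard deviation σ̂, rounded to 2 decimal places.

5.63

R̄ = (5.7 + 13.1 + 13.9 + 19.3 + 16.9 + 16.5 + 19.6 + 9.1 + 17.6 + 16.0 + 17.6 + 17.3) / 12 = 15.2167
σ̂ = R̄ / d₂ = 15.2167 / 2.704 = 5.6275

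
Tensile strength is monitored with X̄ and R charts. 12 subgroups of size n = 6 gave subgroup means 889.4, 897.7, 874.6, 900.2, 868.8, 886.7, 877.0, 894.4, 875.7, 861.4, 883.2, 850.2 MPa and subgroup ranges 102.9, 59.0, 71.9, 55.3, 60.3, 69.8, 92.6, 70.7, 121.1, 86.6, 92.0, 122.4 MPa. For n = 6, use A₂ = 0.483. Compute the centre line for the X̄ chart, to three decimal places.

X̄̄ = (889.4 + 897.7 + 874.6 + 900.2 + 868.8 + 886.7 + 877.0 + 894.4 + 875.7 + 861.4 + 883.2 + 850.2) / 12 = 10559.3000 / 12 = 879.9417
CL = X̄̄ = 879.9417

879.942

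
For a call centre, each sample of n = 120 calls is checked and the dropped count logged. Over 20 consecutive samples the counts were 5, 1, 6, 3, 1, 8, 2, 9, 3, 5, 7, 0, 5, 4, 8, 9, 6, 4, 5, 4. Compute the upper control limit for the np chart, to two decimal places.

11.16

p̄ = Σdᵢ / (k·n) = 95 / (20 × 120) = 0.03958
UCL = np̄ + 3·√(np̄(1−p̄)) = 4.7500 + 3 × √(4.7500×0.96042) = 4.7500 + 3 × 2.1359 = 11.1576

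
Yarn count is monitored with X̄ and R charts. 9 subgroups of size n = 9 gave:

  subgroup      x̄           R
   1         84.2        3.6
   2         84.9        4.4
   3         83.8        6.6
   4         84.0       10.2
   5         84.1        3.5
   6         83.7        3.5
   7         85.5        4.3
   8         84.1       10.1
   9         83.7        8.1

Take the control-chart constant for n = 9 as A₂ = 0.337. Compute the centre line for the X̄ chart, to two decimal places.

X̄̄ = (84.2 + 84.9 + 83.8 + 84.0 + 84.1 + 83.7 + 85.5 + 84.1 + 83.7) / 9 = 758.0000 / 9 = 84.2222
CL = X̄̄ = 84.2222

84.22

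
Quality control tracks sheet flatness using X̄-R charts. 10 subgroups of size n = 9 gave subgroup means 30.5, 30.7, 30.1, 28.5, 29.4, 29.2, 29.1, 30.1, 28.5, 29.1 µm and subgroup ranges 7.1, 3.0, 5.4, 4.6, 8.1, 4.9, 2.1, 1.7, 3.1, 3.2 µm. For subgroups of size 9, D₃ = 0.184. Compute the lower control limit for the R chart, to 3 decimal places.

R̄ = (7.1 + 3.0 + 5.4 + 4.6 + 8.1 + 4.9 + 2.1 + 1.7 + 3.1 + 3.2) / 10 = 43.2000 / 10 = 4.3200
LCL_R = D₃·R̄ = 0.184 × 4.3200 = 0.7949

0.795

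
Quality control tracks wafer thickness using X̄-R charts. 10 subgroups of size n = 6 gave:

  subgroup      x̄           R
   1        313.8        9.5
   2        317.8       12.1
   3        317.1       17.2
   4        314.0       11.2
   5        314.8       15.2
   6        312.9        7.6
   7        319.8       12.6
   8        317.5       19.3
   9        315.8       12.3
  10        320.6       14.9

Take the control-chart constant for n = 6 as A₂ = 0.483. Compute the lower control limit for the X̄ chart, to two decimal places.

310.04

X̄̄ = (313.8 + 317.8 + 317.1 + 314.0 + 314.8 + 312.9 + 319.8 + 317.5 + 315.8 + 320.6) / 10 = 3164.1000 / 10 = 316.4100
R̄ = (9.5 + 12.1 + 17.2 + 11.2 + 15.2 + 7.6 + 12.6 + 19.3 + 12.3 + 14.9) / 10 = 131.9000 / 10 = 13.1900
LCL = X̄̄ − A₂·R̄ = 316.4100 − 0.483 × 13.1900 = 310.0392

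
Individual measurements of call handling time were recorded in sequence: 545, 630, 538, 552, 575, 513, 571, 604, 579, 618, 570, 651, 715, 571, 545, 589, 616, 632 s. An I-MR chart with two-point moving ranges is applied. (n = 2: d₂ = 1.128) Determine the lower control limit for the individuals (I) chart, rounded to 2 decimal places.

451.84

X̄ = (545 + 630 + 538 + 552 + 575 + 513 + 571 + 604 + 579 + 618 + 570 + 651 + 715 + 571 + 545 + 589 + 616 + 632) / 18 = 589.6667
Moving ranges: 85, 92, 14, 23, 62, 58, 33, 25, 39, 48, 81, 64, 144, 26, 44, 27, 16; M̄R̄ = 881.0000 / 17 = 51.8235
LCL = X̄ − 3·M̄R̄/d₂ = 589.6667 − 3 × 51.8235 / 1.128 = 451.8381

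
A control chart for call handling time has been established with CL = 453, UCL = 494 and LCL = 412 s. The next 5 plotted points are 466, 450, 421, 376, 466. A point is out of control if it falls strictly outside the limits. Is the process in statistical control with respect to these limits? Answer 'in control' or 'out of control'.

out of control

Compare each point to [412, 494]: sample 4 = 376 < LCL.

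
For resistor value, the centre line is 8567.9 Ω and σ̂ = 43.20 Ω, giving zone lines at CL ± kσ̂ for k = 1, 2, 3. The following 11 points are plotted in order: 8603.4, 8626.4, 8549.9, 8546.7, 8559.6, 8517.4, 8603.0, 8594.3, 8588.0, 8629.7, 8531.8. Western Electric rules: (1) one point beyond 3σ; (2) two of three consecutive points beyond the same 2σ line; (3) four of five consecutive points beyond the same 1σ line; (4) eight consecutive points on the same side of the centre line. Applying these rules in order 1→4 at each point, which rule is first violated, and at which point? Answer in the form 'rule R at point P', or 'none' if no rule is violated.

none

Zone of each point (C = within 1σ̂, B = 1σ̂–2σ̂, A = 2σ̂–3σ̂, * = beyond 3σ̂; sign = side of CL): 1:+C, 2:+B, 3:-C, 4:-C, 5:-C, 6:-B, 7:+C, 8:+C, 9:+C, 10:+B, 11:-C
No rule fires across all 11 points.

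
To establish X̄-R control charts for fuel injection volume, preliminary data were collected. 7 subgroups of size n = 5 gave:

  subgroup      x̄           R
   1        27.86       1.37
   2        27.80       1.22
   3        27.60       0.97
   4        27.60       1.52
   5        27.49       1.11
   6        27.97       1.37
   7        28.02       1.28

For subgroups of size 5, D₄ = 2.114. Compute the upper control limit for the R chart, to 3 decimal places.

2.670

R̄ = (1.37 + 1.22 + 0.97 + 1.52 + 1.11 + 1.37 + 1.28) / 7 = 8.8400 / 7 = 1.2629
UCL_R = D₄·R̄ = 2.114 × 1.2629 = 2.6697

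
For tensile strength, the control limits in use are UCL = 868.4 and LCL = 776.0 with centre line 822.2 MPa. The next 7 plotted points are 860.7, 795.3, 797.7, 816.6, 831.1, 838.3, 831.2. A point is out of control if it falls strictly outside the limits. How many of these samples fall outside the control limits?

All 7 points lie within [776.0, 868.4].

0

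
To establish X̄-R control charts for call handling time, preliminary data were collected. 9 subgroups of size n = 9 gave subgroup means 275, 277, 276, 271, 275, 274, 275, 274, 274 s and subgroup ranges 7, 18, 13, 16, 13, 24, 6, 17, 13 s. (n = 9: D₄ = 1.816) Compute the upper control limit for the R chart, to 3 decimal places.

25.626

R̄ = (7 + 18 + 13 + 16 + 13 + 24 + 6 + 17 + 13) / 9 = 127.0000 / 9 = 14.1111
UCL_R = D₄·R̄ = 1.816 × 14.1111 = 25.6258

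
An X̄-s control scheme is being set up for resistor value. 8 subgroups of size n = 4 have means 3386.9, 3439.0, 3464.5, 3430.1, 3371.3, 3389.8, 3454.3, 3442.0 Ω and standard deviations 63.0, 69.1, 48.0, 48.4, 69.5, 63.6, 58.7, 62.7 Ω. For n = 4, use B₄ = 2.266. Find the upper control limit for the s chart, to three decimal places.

136.810

s̄ = (63.0 + 69.1 + 48.0 + 48.4 + 69.5 + 63.6 + 58.7 + 62.7) / 8 = 60.3750
UCL_s = B₄·s̄ = 2.266 × 60.3750 = 136.8098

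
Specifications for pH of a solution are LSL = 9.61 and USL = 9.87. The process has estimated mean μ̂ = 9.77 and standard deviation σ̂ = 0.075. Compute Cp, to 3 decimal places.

0.578

Cp = (USL − LSL) / (6σ̂) = (9.87 − 9.61) / (6 × 0.075) = 0.2600 / 0.4500 = 0.5778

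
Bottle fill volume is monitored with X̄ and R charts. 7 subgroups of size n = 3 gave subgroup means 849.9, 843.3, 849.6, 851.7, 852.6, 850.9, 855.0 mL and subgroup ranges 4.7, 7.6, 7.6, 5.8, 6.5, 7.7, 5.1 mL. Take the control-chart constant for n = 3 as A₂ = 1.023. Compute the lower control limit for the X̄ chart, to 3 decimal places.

843.852

X̄̄ = (849.9 + 843.3 + 849.6 + 851.7 + 852.6 + 850.9 + 855.0) / 7 = 5953.0000 / 7 = 850.4286
R̄ = (4.7 + 7.6 + 7.6 + 5.8 + 6.5 + 7.7 + 5.1) / 7 = 45.0000 / 7 = 6.4286
LCL = X̄̄ − A₂·R̄ = 850.4286 − 1.023 × 6.4286 = 843.8521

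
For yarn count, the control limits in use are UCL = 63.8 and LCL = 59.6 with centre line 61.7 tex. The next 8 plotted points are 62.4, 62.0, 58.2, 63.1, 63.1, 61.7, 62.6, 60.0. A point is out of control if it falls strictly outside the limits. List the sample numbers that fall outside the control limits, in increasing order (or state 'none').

Compare each point to [59.6, 63.8]: sample 3 = 58.2 < LCL.

3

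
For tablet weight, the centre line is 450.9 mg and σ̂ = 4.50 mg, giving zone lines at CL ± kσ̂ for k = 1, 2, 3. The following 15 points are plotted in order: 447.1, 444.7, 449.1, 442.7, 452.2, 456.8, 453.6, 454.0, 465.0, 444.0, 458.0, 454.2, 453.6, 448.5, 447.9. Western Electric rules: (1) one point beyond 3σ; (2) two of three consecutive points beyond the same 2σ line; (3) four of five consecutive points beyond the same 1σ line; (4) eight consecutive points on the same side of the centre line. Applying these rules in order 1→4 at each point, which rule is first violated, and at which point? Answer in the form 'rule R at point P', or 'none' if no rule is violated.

Zone of each point (C = within 1σ̂, B = 1σ̂–2σ̂, A = 2σ̂–3σ̂, * = beyond 3σ̂; sign = side of CL): 1:-C, 2:-B, 3:-C, 4:-B, 5:+C, 6:+B, 7:+C, 8:+C, 9:+*, 10:-B, 11:+B, 12:+C, 13:+C, 14:-C, 15:-C
Rule 1 (one point beyond the 3σ limits) is satisfied at point 9.

rule 1 at point 9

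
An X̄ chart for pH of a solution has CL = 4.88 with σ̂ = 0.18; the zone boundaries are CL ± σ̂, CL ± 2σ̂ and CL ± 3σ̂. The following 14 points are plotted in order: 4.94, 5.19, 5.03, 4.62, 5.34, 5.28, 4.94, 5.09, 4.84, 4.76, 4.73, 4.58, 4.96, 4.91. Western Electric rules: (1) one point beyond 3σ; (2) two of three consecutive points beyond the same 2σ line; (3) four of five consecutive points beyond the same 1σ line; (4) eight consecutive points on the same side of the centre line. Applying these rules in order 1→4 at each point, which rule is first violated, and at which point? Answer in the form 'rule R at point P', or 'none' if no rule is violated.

Zone of each point (C = within 1σ̂, B = 1σ̂–2σ̂, A = 2σ̂–3σ̂, * = beyond 3σ̂; sign = side of CL): 1:+C, 2:+B, 3:+C, 4:-B, 5:+A, 6:+A, 7:+C, 8:+B, 9:-C, 10:-C, 11:-C, 12:-B, 13:+C, 14:+C
Rule 2 (two of three consecutive points beyond the same 2σ limit) is satisfied at point 6.

rule 2 at point 6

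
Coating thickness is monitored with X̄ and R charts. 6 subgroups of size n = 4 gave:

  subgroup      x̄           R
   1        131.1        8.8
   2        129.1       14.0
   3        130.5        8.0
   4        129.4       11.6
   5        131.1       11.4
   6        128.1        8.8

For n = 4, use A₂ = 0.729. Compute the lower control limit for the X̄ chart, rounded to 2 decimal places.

122.28

X̄̄ = (131.1 + 129.1 + 130.5 + 129.4 + 131.1 + 128.1) / 6 = 779.3000 / 6 = 129.8833
R̄ = (8.8 + 14.0 + 8.0 + 11.6 + 11.4 + 8.8) / 6 = 62.6000 / 6 = 10.4333
LCL = X̄̄ − A₂·R̄ = 129.8833 − 0.729 × 10.4333 = 122.2774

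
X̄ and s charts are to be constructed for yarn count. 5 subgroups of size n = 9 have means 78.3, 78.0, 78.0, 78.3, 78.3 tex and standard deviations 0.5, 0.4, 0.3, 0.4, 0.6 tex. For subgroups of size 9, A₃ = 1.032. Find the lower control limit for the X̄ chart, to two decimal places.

X̄̄ = (78.3 + 78.0 + 78.0 + 78.3 + 78.3) / 5 = 78.1800
s̄ = (0.5 + 0.4 + 0.3 + 0.4 + 0.6) / 5 = 0.4400
LCL = X̄̄ − A₃·s̄ = 78.1800 − 1.032 × 0.4400 = 77.7259

77.73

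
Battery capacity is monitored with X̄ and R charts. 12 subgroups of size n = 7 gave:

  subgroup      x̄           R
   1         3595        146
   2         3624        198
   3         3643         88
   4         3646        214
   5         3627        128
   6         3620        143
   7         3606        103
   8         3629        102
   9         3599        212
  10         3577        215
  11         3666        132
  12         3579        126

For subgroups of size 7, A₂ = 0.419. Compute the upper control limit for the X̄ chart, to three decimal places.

X̄̄ = (3595 + 3624 + 3643 + 3646 + 3627 + 3620 + 3606 + 3629 + 3599 + 3577 + 3666 + 3579) / 12 = 43411.0000 / 12 = 3617.5833
R̄ = (146 + 198 + 88 + 214 + 128 + 143 + 103 + 102 + 212 + 215 + 132 + 126) / 12 = 1807.0000 / 12 = 150.5833
UCL = X̄̄ + A₂·R̄ = 3617.5833 + 0.419 × 150.5833 = 3680.6778

3680.678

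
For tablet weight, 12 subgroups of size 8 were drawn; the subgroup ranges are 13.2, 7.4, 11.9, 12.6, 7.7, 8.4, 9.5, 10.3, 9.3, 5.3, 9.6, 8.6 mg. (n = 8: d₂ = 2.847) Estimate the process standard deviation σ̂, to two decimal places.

3.33

R̄ = (13.2 + 7.4 + 11.9 + 12.6 + 7.7 + 8.4 + 9.5 + 10.3 + 9.3 + 5.3 + 9.6 + 8.6) / 12 = 9.4833
σ̂ = R̄ / d₂ = 9.4833 / 2.847 = 3.3310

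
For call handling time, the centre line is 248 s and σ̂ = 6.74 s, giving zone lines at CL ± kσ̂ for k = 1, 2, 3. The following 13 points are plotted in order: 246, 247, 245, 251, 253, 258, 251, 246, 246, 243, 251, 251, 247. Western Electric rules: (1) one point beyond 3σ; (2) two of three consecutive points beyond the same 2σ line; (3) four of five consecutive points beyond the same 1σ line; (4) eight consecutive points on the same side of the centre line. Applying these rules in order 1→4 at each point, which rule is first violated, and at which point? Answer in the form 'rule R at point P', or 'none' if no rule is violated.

none

Zone of each point (C = within 1σ̂, B = 1σ̂–2σ̂, A = 2σ̂–3σ̂, * = beyond 3σ̂; sign = side of CL): 1:-C, 2:-C, 3:-C, 4:+C, 5:+C, 6:+B, 7:+C, 8:-C, 9:-C, 10:-C, 11:+C, 12:+C, 13:-C
No rule fires across all 13 points.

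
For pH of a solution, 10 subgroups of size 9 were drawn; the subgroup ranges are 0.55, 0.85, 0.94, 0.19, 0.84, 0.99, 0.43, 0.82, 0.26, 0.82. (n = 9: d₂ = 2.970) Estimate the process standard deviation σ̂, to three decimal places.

0.225

R̄ = (0.55 + 0.85 + 0.94 + 0.19 + 0.84 + 0.99 + 0.43 + 0.82 + 0.26 + 0.82) / 10 = 0.6690
σ̂ = R̄ / d₂ = 0.6690 / 2.970 = 0.2253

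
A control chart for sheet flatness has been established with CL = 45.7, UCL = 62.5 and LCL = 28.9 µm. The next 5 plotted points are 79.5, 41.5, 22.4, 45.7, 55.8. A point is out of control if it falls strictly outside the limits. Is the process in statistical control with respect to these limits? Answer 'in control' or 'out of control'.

out of control

Compare each point to [28.9, 62.5]: sample 1 = 79.5 > UCL; sample 3 = 22.4 < LCL.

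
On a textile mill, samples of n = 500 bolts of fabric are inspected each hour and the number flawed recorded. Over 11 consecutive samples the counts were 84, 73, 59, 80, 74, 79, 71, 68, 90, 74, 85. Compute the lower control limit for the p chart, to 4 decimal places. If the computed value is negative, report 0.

0.1040

p̄ = Σdᵢ / (k·n) = 837 / (11 × 500) = 0.15218
LCL = p̄ − 3·√(p̄(1−p̄)/n) = 0.15218 − 3 × 0.01606 = 0.10399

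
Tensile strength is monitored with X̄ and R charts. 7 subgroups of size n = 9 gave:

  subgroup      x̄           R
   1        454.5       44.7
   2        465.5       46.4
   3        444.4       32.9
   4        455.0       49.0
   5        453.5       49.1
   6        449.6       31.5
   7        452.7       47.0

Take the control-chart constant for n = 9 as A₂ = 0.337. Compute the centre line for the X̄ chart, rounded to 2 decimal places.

X̄̄ = (454.5 + 465.5 + 444.4 + 455.0 + 453.5 + 449.6 + 452.7) / 7 = 3175.2000 / 7 = 453.6000
CL = X̄̄ = 453.6000

453.60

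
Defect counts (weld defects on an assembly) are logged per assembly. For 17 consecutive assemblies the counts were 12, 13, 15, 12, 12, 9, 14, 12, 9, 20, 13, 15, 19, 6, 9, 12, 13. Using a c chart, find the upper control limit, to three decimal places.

c̄ = (12 + 13 + 15 + 12 + 12 + 9 + 14 + 12 + 9 + 20 + 13 + 15 + 19 + 6 + 9 + 12 + 13) / 17 = 215 / 17 = 12.6471
UCL = c̄ + 3√c̄ = 12.6471 + 3 × √12.6471 = 12.6471 + 3 × 3.5563 = 23.3159

23.316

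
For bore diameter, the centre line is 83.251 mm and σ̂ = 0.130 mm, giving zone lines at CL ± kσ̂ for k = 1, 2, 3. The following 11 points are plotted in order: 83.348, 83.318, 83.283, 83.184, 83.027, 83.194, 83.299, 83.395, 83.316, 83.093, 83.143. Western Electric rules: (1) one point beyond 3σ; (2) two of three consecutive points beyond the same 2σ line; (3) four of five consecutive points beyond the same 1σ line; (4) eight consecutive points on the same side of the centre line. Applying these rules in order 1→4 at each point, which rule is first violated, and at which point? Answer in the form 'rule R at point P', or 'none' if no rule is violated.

none

Zone of each point (C = within 1σ̂, B = 1σ̂–2σ̂, A = 2σ̂–3σ̂, * = beyond 3σ̂; sign = side of CL): 1:+C, 2:+C, 3:+C, 4:-C, 5:-B, 6:-C, 7:+C, 8:+B, 9:+C, 10:-B, 11:-C
No rule fires across all 11 points.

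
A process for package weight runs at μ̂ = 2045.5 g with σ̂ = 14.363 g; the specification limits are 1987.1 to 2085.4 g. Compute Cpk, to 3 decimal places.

Cpu = (USL − μ̂) / (3σ̂) = (2085.4 − 2045.5) / (3 × 14.363) = 0.9260; Cpl = (μ̂ − LSL) / (3σ̂) = (2045.5 − 1987.1) / (3 × 14.363) = 1.3553; Cpk = min(Cpu, Cpl) = 0.9260

0.926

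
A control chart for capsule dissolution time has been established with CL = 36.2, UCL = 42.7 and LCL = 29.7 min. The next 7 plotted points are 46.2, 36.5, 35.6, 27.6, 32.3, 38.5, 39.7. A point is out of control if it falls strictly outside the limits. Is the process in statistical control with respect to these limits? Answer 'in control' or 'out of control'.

out of control

Compare each point to [29.7, 42.7]: sample 1 = 46.2 > UCL; sample 4 = 27.6 < LCL.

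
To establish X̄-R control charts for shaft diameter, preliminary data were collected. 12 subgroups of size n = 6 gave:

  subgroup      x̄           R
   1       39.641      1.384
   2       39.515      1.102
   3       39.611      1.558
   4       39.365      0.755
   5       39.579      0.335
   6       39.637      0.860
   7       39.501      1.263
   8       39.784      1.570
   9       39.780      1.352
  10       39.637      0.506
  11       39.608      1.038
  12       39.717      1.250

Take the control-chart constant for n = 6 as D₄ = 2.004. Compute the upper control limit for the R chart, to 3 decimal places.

R̄ = (1.384 + 1.102 + 1.558 + 0.755 + 0.335 + 0.860 + 1.263 + 1.570 + 1.352 + 0.506 + 1.038 + 1.250) / 12 = 12.9730 / 12 = 1.0811
UCL_R = D₄·R̄ = 2.004 × 1.0811 = 2.1665

2.166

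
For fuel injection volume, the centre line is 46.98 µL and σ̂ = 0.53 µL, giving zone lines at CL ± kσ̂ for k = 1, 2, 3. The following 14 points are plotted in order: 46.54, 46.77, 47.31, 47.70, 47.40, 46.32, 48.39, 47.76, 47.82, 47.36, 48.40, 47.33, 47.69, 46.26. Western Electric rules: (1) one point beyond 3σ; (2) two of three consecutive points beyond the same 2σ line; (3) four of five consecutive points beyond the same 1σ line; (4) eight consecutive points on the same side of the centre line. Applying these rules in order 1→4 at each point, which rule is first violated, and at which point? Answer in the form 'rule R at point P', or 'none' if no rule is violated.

Zone of each point (C = within 1σ̂, B = 1σ̂–2σ̂, A = 2σ̂–3σ̂, * = beyond 3σ̂; sign = side of CL): 1:-C, 2:-C, 3:+C, 4:+B, 5:+C, 6:-B, 7:+A, 8:+B, 9:+B, 10:+C, 11:+A, 12:+C, 13:+B, 14:-B
Rule 3 (four of five consecutive points beyond the same 1σ limit) is satisfied at point 11.

rule 3 at point 11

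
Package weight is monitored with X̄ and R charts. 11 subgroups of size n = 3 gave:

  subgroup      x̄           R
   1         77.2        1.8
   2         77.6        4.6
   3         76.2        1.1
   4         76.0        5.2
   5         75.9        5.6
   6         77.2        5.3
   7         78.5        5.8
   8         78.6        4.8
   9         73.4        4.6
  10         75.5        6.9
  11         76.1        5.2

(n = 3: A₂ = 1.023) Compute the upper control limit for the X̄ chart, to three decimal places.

81.297

X̄̄ = (77.2 + 77.6 + 76.2 + 76.0 + 75.9 + 77.2 + 78.5 + 78.6 + 73.4 + 75.5 + 76.1) / 11 = 842.2000 / 11 = 76.5636
R̄ = (1.8 + 4.6 + 1.1 + 5.2 + 5.6 + 5.3 + 5.8 + 4.8 + 4.6 + 6.9 + 5.2) / 11 = 50.9000 / 11 = 4.6273
UCL = X̄̄ + A₂·R̄ = 76.5636 + 1.023 × 4.6273 = 81.2973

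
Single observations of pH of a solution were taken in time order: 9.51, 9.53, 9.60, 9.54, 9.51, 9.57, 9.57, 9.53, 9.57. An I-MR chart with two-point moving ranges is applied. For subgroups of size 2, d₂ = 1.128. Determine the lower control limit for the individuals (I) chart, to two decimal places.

9.44

X̄ = (9.51 + 9.53 + 9.60 + 9.54 + 9.51 + 9.57 + 9.57 + 9.53 + 9.57) / 9 = 9.5478
Moving ranges: 0.02, 0.07, 0.06, 0.03, 0.06, 0.00, 0.04, 0.04; M̄R̄ = 0.3200 / 8 = 0.0400
LCL = X̄ − 3·M̄R̄/d₂ = 9.5478 − 3 × 0.0400 / 1.128 = 9.4414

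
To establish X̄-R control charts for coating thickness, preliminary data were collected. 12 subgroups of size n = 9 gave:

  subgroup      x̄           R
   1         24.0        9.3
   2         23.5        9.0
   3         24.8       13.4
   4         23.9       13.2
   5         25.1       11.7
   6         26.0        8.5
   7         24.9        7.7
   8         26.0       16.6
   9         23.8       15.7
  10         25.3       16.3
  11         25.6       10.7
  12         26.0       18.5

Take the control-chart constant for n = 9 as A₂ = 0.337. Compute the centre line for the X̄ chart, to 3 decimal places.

24.908

X̄̄ = (24.0 + 23.5 + 24.8 + 23.9 + 25.1 + 26.0 + 24.9 + 26.0 + 23.8 + 25.3 + 25.6 + 26.0) / 12 = 298.9000 / 12 = 24.9083
CL = X̄̄ = 24.9083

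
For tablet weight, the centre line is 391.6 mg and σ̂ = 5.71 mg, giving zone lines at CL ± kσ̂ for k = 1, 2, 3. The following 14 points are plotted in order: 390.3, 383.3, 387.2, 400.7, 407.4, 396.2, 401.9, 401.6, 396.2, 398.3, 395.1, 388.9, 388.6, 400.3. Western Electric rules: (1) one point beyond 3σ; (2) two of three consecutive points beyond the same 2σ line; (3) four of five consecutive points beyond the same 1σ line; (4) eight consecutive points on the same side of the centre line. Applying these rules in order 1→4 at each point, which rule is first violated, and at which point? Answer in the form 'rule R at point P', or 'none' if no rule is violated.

Zone of each point (C = within 1σ̂, B = 1σ̂–2σ̂, A = 2σ̂–3σ̂, * = beyond 3σ̂; sign = side of CL): 1:-C, 2:-B, 3:-C, 4:+B, 5:+A, 6:+C, 7:+B, 8:+B, 9:+C, 10:+B, 11:+C, 12:-C, 13:-C, 14:+B
Rule 3 (four of five consecutive points beyond the same 1σ limit) is satisfied at point 8.

rule 3 at point 8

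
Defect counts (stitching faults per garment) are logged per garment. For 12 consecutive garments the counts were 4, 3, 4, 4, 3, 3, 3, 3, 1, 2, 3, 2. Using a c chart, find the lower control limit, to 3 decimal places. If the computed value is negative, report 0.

0.000

c̄ = (4 + 3 + 4 + 4 + 3 + 3 + 3 + 3 + 1 + 2 + 3 + 2) / 12 = 35 / 12 = 2.9167
LCL = c̄ − 3√c̄ = 2.9167 − 3 × 1.7078 = -2.2068 → 0 (cannot be negative)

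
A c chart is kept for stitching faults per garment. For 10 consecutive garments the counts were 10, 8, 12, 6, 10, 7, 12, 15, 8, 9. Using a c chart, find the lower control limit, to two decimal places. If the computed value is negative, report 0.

c̄ = (10 + 8 + 12 + 6 + 10 + 7 + 12 + 15 + 8 + 9) / 10 = 97 / 10 = 9.7000
LCL = c̄ − 3√c̄ = 9.7000 − 3 × 3.1145 = 0.3566

0.36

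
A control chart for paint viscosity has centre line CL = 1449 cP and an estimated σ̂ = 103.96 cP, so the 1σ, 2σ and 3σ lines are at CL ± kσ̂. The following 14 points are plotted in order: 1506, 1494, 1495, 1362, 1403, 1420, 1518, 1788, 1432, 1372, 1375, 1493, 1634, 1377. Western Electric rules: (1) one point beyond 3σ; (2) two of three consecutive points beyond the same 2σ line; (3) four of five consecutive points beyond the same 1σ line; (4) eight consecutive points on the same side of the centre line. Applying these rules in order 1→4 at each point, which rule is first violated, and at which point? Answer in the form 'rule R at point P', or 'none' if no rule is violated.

rule 1 at point 8

Zone of each point (C = within 1σ̂, B = 1σ̂–2σ̂, A = 2σ̂–3σ̂, * = beyond 3σ̂; sign = side of CL): 1:+C, 2:+C, 3:+C, 4:-C, 5:-C, 6:-C, 7:+C, 8:+*, 9:-C, 10:-C, 11:-C, 12:+C, 13:+B, 14:-C
Rule 1 (one point beyond the 3σ limits) is satisfied at point 8.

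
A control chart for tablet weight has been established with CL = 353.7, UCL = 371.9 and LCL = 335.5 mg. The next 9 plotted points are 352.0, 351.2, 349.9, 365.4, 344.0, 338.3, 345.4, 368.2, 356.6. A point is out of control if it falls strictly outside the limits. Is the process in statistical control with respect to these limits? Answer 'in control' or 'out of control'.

All 9 points lie within [335.5, 371.9].

in control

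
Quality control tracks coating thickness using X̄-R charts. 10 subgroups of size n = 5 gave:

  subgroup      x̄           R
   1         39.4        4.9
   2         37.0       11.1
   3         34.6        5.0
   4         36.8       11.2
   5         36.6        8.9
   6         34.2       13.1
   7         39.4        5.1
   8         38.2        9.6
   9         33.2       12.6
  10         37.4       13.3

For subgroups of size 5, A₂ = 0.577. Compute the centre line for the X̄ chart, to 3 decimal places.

36.680

X̄̄ = (39.4 + 37.0 + 34.6 + 36.8 + 36.6 + 34.2 + 39.4 + 38.2 + 33.2 + 37.4) / 10 = 366.8000 / 10 = 36.6800
CL = X̄̄ = 36.6800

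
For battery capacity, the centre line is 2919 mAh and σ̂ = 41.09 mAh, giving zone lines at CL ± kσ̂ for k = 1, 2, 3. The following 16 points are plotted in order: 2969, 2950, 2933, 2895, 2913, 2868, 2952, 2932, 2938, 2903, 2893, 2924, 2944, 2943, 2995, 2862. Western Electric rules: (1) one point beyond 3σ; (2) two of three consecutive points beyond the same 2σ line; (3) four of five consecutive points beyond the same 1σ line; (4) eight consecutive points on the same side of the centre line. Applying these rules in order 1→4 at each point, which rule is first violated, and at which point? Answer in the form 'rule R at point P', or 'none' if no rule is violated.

none

Zone of each point (C = within 1σ̂, B = 1σ̂–2σ̂, A = 2σ̂–3σ̂, * = beyond 3σ̂; sign = side of CL): 1:+B, 2:+C, 3:+C, 4:-C, 5:-C, 6:-B, 7:+C, 8:+C, 9:+C, 10:-C, 11:-C, 12:+C, 13:+C, 14:+C, 15:+B, 16:-B
No rule fires across all 16 points.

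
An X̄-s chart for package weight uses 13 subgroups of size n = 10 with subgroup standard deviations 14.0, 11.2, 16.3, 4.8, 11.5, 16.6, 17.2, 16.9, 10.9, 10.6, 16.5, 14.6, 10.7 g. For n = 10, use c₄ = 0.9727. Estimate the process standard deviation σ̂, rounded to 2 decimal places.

s̄ = (14.0 + 11.2 + 16.3 + 4.8 + 11.5 + 16.6 + 17.2 + 16.9 + 10.9 + 10.6 + 16.5 + 14.6 + 10.7) / 13 = 13.2154
σ̂ = s̄ / c₄ = 13.2154 / 0.9727 = 13.5863

13.59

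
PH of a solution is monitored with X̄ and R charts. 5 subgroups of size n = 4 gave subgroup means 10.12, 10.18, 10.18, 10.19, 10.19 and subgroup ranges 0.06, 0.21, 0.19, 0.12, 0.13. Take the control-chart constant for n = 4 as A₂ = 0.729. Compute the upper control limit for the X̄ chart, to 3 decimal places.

X̄̄ = (10.12 + 10.18 + 10.18 + 10.19 + 10.19) / 5 = 50.8600 / 5 = 10.1720
R̄ = (0.06 + 0.21 + 0.19 + 0.12 + 0.13) / 5 = 0.7100 / 5 = 0.1420
UCL = X̄̄ + A₂·R̄ = 10.1720 + 0.729 × 0.1420 = 10.2755

10.276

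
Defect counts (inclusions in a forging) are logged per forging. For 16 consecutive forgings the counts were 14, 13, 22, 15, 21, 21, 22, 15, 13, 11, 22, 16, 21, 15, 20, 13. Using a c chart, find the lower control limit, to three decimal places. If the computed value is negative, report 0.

4.710

c̄ = (14 + 13 + 22 + 15 + 21 + 21 + 22 + 15 + 13 + 11 + 22 + 16 + 21 + 15 + 20 + 13) / 16 = 274 / 16 = 17.1250
LCL = c̄ − 3√c̄ = 17.1250 − 3 × 4.1382 = 4.7103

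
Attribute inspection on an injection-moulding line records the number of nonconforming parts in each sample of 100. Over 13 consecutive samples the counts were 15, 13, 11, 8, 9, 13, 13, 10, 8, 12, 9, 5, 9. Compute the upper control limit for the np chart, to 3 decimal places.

19.536

p̄ = Σdᵢ / (k·n) = 135 / (13 × 100) = 0.10385
UCL = np̄ + 3·√(np̄(1−p̄)) = 10.3846 + 3 × √(10.3846×0.89615) = 10.3846 + 3 × 3.0506 = 19.5364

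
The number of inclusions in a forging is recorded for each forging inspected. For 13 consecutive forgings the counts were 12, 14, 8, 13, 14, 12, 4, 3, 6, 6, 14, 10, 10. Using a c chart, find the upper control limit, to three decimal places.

c̄ = (12 + 14 + 8 + 13 + 14 + 12 + 4 + 3 + 6 + 6 + 14 + 10 + 10) / 13 = 126 / 13 = 9.6923
UCL = c̄ + 3√c̄ = 9.6923 + 3 × √9.6923 = 9.6923 + 3 × 3.1132 = 19.0320

19.032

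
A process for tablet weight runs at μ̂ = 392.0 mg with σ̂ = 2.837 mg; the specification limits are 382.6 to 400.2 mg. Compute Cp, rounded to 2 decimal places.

1.03

Cp = (USL − LSL) / (6σ̂) = (400.2 − 382.6) / (6 × 2.837) = 17.6000 / 17.0220 = 1.0340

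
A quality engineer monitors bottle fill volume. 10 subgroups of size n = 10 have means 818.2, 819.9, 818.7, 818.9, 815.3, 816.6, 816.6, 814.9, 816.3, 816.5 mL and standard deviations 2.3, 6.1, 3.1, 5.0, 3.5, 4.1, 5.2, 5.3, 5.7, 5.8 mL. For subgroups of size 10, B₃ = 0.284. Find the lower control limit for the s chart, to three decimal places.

s̄ = (2.3 + 6.1 + 3.1 + 5.0 + 3.5 + 4.1 + 5.2 + 5.3 + 5.7 + 5.8) / 10 = 4.6100
LCL_s = B₃·s̄ = 0.284 × 4.6100 = 1.3092

1.309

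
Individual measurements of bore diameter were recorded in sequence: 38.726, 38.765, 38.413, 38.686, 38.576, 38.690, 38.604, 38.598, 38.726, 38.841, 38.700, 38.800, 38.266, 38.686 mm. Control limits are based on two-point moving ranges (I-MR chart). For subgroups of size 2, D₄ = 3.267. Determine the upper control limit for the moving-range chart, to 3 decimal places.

Moving ranges: 0.039, 0.352, 0.273, 0.110, 0.114, 0.086, 0.006, 0.128, 0.115, 0.141, 0.100, 0.534, 0.420; M̄R̄ = 2.4180 / 13 = 0.1860
UCL_MR = D₄·M̄R̄ = 3.267 × 0.1860 = 0.6077

0.608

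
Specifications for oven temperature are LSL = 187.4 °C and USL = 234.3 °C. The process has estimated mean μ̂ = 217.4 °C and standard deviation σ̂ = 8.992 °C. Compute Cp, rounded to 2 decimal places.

0.87

Cp = (USL − LSL) / (6σ̂) = (234.3 − 187.4) / (6 × 8.992) = 46.9000 / 53.9520 = 0.8693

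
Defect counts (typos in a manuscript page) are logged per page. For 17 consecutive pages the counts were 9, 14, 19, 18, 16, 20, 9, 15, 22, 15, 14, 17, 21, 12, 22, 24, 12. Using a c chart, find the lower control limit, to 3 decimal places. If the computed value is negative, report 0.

4.258

c̄ = (9 + 14 + 19 + 18 + 16 + 20 + 9 + 15 + 22 + 15 + 14 + 17 + 21 + 12 + 22 + 24 + 12) / 17 = 279 / 17 = 16.4118
LCL = c̄ − 3√c̄ = 16.4118 − 3 × 4.0511 = 4.2583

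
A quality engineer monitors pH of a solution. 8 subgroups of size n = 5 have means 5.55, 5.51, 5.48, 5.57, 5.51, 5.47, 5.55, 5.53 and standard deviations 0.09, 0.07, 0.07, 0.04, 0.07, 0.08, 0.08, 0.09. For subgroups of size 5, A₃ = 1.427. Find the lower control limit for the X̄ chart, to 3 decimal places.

X̄̄ = (5.55 + 5.51 + 5.48 + 5.57 + 5.51 + 5.47 + 5.55 + 5.53) / 8 = 5.5213
s̄ = (0.09 + 0.07 + 0.07 + 0.04 + 0.07 + 0.08 + 0.08 + 0.09) / 8 = 0.0737
LCL = X̄̄ − A₃·s̄ = 5.5213 − 1.427 × 0.0737 = 5.4160

5.416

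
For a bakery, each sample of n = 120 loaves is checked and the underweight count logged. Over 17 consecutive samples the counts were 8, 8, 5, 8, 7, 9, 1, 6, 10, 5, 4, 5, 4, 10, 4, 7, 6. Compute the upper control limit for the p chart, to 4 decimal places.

p̄ = Σdᵢ / (k·n) = 107 / (17 × 120) = 0.05245
UCL = p̄ + 3·√(p̄(1−p̄)/n) = 0.05245 + 3 × √(0.05245×0.94755/120) = 0.05245 + 3 × 0.02035 = 0.11350

0.1135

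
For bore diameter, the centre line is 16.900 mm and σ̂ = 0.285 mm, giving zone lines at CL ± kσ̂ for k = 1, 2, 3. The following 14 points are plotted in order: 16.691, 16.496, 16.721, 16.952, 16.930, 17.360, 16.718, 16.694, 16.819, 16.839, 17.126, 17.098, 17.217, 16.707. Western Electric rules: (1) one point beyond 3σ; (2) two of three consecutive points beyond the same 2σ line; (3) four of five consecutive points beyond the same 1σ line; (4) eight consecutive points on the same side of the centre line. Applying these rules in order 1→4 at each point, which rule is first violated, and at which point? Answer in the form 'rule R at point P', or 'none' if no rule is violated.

none

Zone of each point (C = within 1σ̂, B = 1σ̂–2σ̂, A = 2σ̂–3σ̂, * = beyond 3σ̂; sign = side of CL): 1:-C, 2:-B, 3:-C, 4:+C, 5:+C, 6:+B, 7:-C, 8:-C, 9:-C, 10:-C, 11:+C, 12:+C, 13:+B, 14:-C
No rule fires across all 14 points.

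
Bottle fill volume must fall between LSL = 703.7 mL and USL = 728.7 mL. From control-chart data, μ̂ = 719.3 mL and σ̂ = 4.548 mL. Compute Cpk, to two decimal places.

Cpu = (USL − μ̂) / (3σ̂) = (728.7 − 719.3) / (3 × 4.548) = 0.6889; Cpl = (μ̂ − LSL) / (3σ̂) = (719.3 − 703.7) / (3 × 4.548) = 1.1434; Cpk = min(Cpu, Cpl) = 0.6889

0.69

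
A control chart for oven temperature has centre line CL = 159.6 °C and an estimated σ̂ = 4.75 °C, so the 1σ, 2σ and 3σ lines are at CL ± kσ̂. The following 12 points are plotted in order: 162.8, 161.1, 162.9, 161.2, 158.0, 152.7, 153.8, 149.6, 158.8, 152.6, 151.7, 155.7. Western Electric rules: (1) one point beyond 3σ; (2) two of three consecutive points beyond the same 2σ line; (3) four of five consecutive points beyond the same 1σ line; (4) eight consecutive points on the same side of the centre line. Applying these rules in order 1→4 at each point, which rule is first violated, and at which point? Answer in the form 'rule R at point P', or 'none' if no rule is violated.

Zone of each point (C = within 1σ̂, B = 1σ̂–2σ̂, A = 2σ̂–3σ̂, * = beyond 3σ̂; sign = side of CL): 1:+C, 2:+C, 3:+C, 4:+C, 5:-C, 6:-B, 7:-B, 8:-A, 9:-C, 10:-B, 11:-B, 12:-C
Rule 3 (four of five consecutive points beyond the same 1σ limit) is satisfied at point 10.

rule 3 at point 10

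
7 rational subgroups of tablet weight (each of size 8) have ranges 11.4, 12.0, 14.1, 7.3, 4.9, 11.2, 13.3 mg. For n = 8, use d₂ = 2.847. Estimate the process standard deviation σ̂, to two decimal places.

3.72

R̄ = (11.4 + 12.0 + 14.1 + 7.3 + 4.9 + 11.2 + 13.3) / 7 = 10.6000
σ̂ = R̄ / d₂ = 10.6000 / 2.847 = 3.7232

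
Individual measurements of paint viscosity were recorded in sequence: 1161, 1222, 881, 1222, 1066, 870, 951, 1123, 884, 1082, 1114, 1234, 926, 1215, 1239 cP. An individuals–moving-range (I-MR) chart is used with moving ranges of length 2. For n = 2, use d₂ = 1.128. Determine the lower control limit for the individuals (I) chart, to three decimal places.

X̄ = (1161 + 1222 + 881 + 1222 + 1066 + 870 + 951 + 1123 + 884 + 1082 + 1114 + 1234 + 926 + 1215 + 1239) / 15 = 1079.3333
Moving ranges: 61, 341, 341, 156, 196, 81, 172, 239, 198, 32, 120, 308, 289, 24; M̄R̄ = 2558.0000 / 14 = 182.7143
LCL = X̄ − 3·M̄R̄/d₂ = 1079.3333 − 3 × 182.7143 / 1.128 = 593.3911

593.391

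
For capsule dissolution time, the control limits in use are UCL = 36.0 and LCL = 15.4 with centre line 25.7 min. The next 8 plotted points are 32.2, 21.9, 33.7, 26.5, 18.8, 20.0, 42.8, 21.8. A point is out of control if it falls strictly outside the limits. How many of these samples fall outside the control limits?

Compare each point to [15.4, 36.0]: sample 7 = 42.8 > UCL.

1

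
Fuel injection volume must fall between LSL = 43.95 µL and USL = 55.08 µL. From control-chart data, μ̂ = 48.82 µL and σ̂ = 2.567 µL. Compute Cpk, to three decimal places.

0.632

Cpu = (USL − μ̂) / (3σ̂) = (55.08 − 48.82) / (3 × 2.567) = 0.8129; Cpl = (μ̂ − LSL) / (3σ̂) = (48.82 − 43.95) / (3 × 2.567) = 0.6324; Cpk = min(Cpu, Cpl) = 0.6324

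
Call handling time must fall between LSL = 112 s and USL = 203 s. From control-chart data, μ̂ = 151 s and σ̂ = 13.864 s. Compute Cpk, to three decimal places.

0.938

Cpu = (USL − μ̂) / (3σ̂) = (203 − 151) / (3 × 13.864) = 1.2502; Cpl = (μ̂ − LSL) / (3σ̂) = (151 − 112) / (3 × 13.864) = 0.9377; Cpk = min(Cpu, Cpl) = 0.9377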